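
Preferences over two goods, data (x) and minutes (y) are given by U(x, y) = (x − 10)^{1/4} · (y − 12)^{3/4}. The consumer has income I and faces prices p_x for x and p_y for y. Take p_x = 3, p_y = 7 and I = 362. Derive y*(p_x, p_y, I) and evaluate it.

y* = 38.5714

Let x' = x−10, y' = y−12. MRS = (1/3)·y'/x' = p_x/p_y.
After buying the subsistence bundle (10, 12), a share 0.25 of the remaining income goes to x: x* = 10 + 0.25·(I − 10p_x − 12p_y)/p_x.
Discretionary income = 362 − 10·3 − 12·7 = 248; y* = 12 + 0.75·248/7 = 38.5714.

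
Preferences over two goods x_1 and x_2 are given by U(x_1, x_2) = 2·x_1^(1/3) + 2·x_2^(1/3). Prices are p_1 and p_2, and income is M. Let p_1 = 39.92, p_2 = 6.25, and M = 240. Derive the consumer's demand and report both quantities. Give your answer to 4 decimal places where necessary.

x_1* = 1.7044, x_2* = 27.5135

Numerically x_2/x_1 = 16.142313, so x_1* = 240/(39.92 + 6.25·16.142313) = 1.7044 and x_2* = 16.142313·1.7044 = 27.5135.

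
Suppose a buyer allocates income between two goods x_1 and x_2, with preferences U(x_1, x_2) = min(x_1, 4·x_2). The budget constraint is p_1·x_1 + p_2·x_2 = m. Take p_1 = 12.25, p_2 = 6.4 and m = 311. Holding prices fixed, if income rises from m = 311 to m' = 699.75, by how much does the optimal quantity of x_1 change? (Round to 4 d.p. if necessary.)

With perfect complements, no substitution: consume in ratio x_1:x_2 = 4:1.
Budget: p_1·x_1 + p_2·(1/4)·x_1 = m, so (4·p_1 + p_2)·x_1 = 4·m.
Demand: x_1*(p_1,p_2,m) = 4·m/(4·p_1 + p_2), x_2* = m/(4·p_1 + p_2).
Here 4·12.25 + 6.4 = 55.4, giving x_1* = 22.4549.
At m' = 699.75: x_1* = 50.5235. Change: 50.5235 − 22.4549 = 28.0686.

Δx_1* = 28.0686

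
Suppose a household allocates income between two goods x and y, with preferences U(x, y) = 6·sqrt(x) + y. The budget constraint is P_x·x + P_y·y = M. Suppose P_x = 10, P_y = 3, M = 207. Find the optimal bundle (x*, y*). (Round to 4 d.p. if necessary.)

Utility is quasi-linear in y; the FOC for x is 3/√x = P_x/P_y.
Solve: √x = 3·P_y/P_x, so x*(P_x,P_y) = (3·P_y/P_x)², and y* = (M − P_x·x*)/P_y.
Plugging in: x* = (3·3/10)² = 0.81, y* = 66.3.

x* = 0.81, y* = 66.3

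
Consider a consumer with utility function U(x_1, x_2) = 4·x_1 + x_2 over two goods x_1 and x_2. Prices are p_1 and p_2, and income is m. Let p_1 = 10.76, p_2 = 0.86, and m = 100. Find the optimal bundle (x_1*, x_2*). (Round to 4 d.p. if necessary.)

x_1* = 0, x_2* = 116.2791

Perfect substitutes: compare marginal utility per dollar. 4/p_1 vs 1/p_2 → 0.3717 vs 1.1628.
x_2 gives more utility per dollar, so spend all income on x_2: x_2* = m/p_2, x_1* = 0.
Numerically: x_1* = 0, x_2* = 116.2791.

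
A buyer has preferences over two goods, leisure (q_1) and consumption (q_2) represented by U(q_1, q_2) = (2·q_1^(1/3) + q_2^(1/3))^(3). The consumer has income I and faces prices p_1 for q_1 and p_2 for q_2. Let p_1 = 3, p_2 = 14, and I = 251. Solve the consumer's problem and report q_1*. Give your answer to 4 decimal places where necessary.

With the ratio pinned down, the budget gives q_1* = I/(p_1 + p_2·(q_2/q_1)) and q_2* = (q_2/q_1)·q_1*.
Numerically q_2/q_1 = 0.035071, so q_1* = 251/(3 + 14·0.035071) = 71.8994.

q_1* = 71.8994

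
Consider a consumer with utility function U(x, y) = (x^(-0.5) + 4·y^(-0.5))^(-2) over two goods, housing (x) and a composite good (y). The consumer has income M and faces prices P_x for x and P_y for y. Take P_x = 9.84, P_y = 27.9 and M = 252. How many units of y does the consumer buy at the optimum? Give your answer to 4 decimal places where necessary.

y* = 7.0543

MRS = MU_x/MU_y = (1/4)·(y/x)^(1.5). Set equal to P_x/P_y.
Hence y/x = (4·P_x/P_y)^(1/(1.5)), i.e. raised to the 2/3 power.
Substitute y = (y/x)·x into the budget: x* = M/(P_x + P_y·(y/x)).
Numerically y/x = 1.257865, so x* = 252/(9.84 + 27.9·1.257865) = 5.6082 and y* = 1.257865·5.6082 = 7.0543.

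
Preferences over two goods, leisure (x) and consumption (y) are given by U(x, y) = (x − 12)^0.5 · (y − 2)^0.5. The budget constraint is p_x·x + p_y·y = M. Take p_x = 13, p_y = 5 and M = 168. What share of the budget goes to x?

share on x = 0.9345

Let x' = x−12, y' = y−2. MRS = y'/x' = p_x/p_y.
Substituting into the budget: x* = 12 + 0.5·(M − 12·p_x − 2·p_y)/p_x, and y* = 2 + 0.5·(…)/p_y.
Discretionary income = 168 − 12·13 − 2·5 = 2; x* = 12 + 0.5·2/13 = 12.0769; y* = 2 + 0.5·2/5 = 2.2.
Expenditure on x: 13·12.0769 = 157; share = 0.9345.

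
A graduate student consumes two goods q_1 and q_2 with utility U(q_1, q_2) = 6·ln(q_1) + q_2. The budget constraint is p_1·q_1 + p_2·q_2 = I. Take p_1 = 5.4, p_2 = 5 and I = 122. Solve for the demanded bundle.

q_1* = 5.5556, q_2* = 18.4

So q_1*(p_1,p_2) = 6·p_2/p_1, independent of income; and q_2* = (I − 6·p_2)/p_2.
At the given prices: q_1* = 6·5/5.4 = 5.5556, and q_2* = 18.4.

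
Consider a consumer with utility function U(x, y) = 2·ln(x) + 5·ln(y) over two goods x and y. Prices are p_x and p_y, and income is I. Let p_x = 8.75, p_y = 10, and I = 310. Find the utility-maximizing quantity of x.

x* = 10.1224

The MRS is (2/5)·y/x. Set MRS = p_x/p_y.
Rearranging, p_y·y = (5/2)·p_x·x. Substituting into the budget gives p_x·x·(1 + (5/2)) = I.
Demand: x*(p_x,p_y,I) = 2/7·I/p_x and y* = 5/7·I/p_y.
At p_x=8.75, p_y=10, I=310: x* = 2/7·310/8.75 = 10.1224.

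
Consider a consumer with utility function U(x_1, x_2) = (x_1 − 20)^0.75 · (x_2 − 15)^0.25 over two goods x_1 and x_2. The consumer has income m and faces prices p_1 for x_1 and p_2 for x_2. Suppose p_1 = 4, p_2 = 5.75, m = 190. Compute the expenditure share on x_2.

This is Cobb-Douglas in (x_1−20, x_2−15): tangency gives 0.75·p_2·(x_2−15) = 0.25·p_1·(x_1−20).
Substituting into the budget: x_1* = 20 + 0.75·(m − 20·p_1 − 15·p_2)/p_1, and x_2* = 15 + 0.25·(…)/p_2.
Discretionary income = 190 − 20·4 − 15·5.75 = 23.75; x_1* = 20 + 0.75·23.75/4 = 24.4531; x_2* = 15 + 0.25·23.75/5.75 = 16.0326.
Expenditure on x_2: 5.75·16.0326 = 92.1875; share = 0.4852.

share on x_2 = 0.4852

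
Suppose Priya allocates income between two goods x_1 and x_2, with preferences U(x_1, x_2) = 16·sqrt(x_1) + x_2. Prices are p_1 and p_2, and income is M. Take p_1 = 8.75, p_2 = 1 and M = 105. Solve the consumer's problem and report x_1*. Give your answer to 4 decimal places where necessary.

x_1* = 0.8359

Set MRS = p_1/p_2: 8·x_1^(−1/2) = p_1/p_2.
Thus x_1* = (8·p_2/p_1)² — independent of M — with the rest of income spent on x_2.
Plugging in: x_1* = (8·1/8.75)² = 0.8359.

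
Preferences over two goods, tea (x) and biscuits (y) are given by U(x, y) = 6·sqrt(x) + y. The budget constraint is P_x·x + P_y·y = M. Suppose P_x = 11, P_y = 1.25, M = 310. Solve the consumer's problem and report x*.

MU_x = 3/√x, MU_y = 1. Tangency: 3/√x = P_x/P_y.
Solve: √x = 3·P_y/P_x, so x*(P_x,P_y) = (3·P_y/P_x)², and y* = (M − P_x·x*)/P_y.
Plugging in: x* = (3·1.25/11)² = 0.1162.

x* = 0.1162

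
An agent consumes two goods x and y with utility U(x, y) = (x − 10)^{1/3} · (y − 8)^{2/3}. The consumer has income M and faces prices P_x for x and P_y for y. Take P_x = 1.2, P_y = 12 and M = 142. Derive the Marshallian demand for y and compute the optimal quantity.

This is Cobb-Douglas in (x−10, y−8): tangency gives 1/3·P_y·(y−8) = 2/3·P_x·(x−10).
After buying the subsistence bundle (10, 8), a share 1/3 of the remaining income goes to x: x* = 10 + 1/3·(M − 10P_x − 8P_y)/P_x.
Discretionary income = 142 − 10·1.2 − 8·12 = 34; y* = 8 + 2/3·34/12 = 9.8889.

y* = 9.8889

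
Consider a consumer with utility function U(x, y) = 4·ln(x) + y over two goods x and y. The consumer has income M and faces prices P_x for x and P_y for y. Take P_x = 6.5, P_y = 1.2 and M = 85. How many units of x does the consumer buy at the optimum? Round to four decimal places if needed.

x* = 0.7385

MU_x = 4/x, MU_y = 1. Tangency: 4/x = P_x/P_y.
So x*(P_x,P_y) = 4·P_y/P_x, independent of income; and y* = (M − 4·P_y)/P_y.
At the given prices: x* = 4·1.2/6.5 = 0.7385.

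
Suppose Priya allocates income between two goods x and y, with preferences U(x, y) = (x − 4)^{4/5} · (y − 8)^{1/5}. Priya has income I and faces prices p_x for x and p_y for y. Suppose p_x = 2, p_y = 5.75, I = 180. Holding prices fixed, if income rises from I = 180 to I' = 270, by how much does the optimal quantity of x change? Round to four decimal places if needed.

This is Cobb-Douglas in (x−4, y−8): tangency gives 0.8·p_y·(y−8) = 0.2·p_x·(x−4).
After buying the subsistence bundle (4, 8), a share 0.8 of the remaining income goes to x: x* = 4 + 0.8·(I − 4p_x − 8p_y)/p_x.
Discretionary income = 180 − 4·2 − 8·5.75 = 126; x* = 4 + 0.8·126/2 = 54.4.
At I' = 270: x* = 90.4. Change: 90.4 − 54.4 = 36.

Δx* = 36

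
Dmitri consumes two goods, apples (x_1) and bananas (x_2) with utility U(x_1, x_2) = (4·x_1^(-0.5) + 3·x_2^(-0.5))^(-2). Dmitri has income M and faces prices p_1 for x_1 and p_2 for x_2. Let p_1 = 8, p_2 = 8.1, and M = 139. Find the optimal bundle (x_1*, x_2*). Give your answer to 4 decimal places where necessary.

MRS = MU_x_1/MU_x_2 = (4/3)·(x_2/x_1)^(1.5). Set equal to p_1/p_2.
Hence x_2/x_1 = ((3/4)·p_1/p_2)^(1/(1.5)), i.e. raised to the 2/3 power.
Substitute x_2 = (x_2/x_1)·x_1 into the budget: x_1* = M/(p_1 + p_2·(x_2/x_1)).
Numerically x_2/x_1 = 0.818674, so x_1* = 139/(8 + 8.1·0.818674) = 9.5002 and x_2* = 0.818674·9.5002 = 7.7776.

x_1* = 9.5002, x_2* = 7.7776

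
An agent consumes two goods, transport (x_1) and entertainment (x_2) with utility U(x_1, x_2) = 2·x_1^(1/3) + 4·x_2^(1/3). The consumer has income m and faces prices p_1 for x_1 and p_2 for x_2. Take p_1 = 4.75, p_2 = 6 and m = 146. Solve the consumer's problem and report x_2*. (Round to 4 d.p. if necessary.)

x_2* = 17.4138

From the CES first-order condition, (1/2)·(x_2/x_1)^(2/3) = p_1/p_2.
Solve for the ratio: x_2/x_1 = [2·p_1/p_2]^(1.5).
Substitute x_2 = (x_2/x_1)·x_1 into the budget: x_1* = m/(p_1 + p_2·(x_2/x_1)).
Numerically x_2/x_1 = 1.992317, so x_1* = 146/(4.75 + 6·1.992317) = 8.7405 and x_2* = 1.992317·8.7405 = 17.4138.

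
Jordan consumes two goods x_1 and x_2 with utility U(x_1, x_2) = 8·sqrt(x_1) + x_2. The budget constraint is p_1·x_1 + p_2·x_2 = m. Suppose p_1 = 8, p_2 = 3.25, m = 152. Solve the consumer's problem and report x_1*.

x_1* = 2.6406

MU_x_1 = 4/√x_1, MU_x_2 = 1. Tangency: 4/√x_1 = p_1/p_2.
Solve: √x_1 = 4·p_2/p_1, so x_1*(p_1,p_2) = (4·p_2/p_1)², and x_2* = (m − p_1·x_1*)/p_2.
Plugging in: x_1* = (4·3.25/8)² = 2.6406.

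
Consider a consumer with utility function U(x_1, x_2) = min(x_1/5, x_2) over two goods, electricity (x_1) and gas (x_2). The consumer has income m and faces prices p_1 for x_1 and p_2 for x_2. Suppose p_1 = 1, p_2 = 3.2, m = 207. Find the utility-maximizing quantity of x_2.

x_2* = 25.2439

With perfect complements, no substitution: consume in ratio x_1:x_2 = 5:1.
Budget: p_1·x_1 + p_2·(1/5)·x_1 = m, so (5·p_1 + p_2)·x_1 = 5·m.
Demand: x_1*(p_1,p_2,m) = 5·m/(5·p_1 + p_2), x_2* = m/(5·p_1 + p_2).
Here 5·1 + 3.2 = 8.2, giving x_2* = 25.2439.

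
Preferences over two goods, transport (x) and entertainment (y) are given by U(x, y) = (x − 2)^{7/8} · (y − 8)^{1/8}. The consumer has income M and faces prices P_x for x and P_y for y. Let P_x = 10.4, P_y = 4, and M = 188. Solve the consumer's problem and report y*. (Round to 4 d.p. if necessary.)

y* = 12.225

MRS = 7·(y−8)/(x−2). Tangency with P_x/P_y gives y−8 = (1/7)·(P_x/P_y)·(x−2).
After buying the subsistence bundle (2, 8), a share 0.875 of the remaining income goes to x: x* = 2 + 0.875·(M − 2P_x − 8P_y)/P_x.
Discretionary income = 188 − 2·10.4 − 8·4 = 135.2; y* = 8 + 0.125·135.2/4 = 12.225.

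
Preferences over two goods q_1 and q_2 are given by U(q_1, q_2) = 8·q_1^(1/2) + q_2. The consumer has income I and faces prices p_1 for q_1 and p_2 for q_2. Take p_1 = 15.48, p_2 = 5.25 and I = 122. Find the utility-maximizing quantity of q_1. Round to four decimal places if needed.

Thus q_1* = (4·p_2/p_1)² — independent of I — with the rest of income spent on q_2.
Plugging in: q_1* = (4·5.25/15.48)² = 1.8403.

q_1* = 1.8403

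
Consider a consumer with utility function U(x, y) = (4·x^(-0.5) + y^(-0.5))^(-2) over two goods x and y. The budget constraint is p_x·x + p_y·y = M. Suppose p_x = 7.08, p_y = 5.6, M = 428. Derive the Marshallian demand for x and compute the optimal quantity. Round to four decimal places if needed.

MU_x ∝ 4·x^(-1.5), MU_y ∝ y^(-1.5), so MRS = 4·(y/x)^(1.5) = p_x/p_y.
Solve for the ratio: y/x = [(1/4)·p_x/p_y]^(2/3).
Substitute y = (y/x)·x into the budget: x* = M/(p_x + p_y·(y/x)).
Numerically y/x = 0.464006, so x* = 428/(7.08 + 5.6·0.464006) = 44.222.

x* = 44.222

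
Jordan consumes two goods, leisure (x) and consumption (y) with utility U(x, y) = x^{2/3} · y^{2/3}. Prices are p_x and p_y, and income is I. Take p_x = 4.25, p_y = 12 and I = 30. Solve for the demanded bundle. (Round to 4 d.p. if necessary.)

Demand: x*(p_x,p_y,I) = 0.5·I/p_x and y* = 0.5·I/p_y.
At p_x=4.25, p_y=12, I=30: x* = 0.5·30/4.25 = 3.5294, y* = 1.25.

x* = 3.5294, y* = 1.25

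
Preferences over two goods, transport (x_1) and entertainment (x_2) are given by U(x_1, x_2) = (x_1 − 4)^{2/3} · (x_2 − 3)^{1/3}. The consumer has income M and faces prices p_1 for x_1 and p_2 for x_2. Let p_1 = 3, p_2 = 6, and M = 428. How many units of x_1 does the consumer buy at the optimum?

Let x_1' = x_1−4, x_2' = x_2−3. MRS = 2·x_2'/x_1' = p_1/p_2.
After buying the subsistence bundle (4, 3), a share 2/3 of the remaining income goes to x_1: x_1* = 4 + 2/3·(M − 4p_1 − 3p_2)/p_1.
Discretionary income = 428 − 4·3 − 3·6 = 398; x_1* = 4 + 2/3·398/3 = 92.4444.

x_1* = 92.4444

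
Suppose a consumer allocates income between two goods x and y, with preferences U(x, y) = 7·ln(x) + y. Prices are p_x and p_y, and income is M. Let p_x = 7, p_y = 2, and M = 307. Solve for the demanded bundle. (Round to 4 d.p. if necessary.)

x* = 2, y* = 146.5

MU_x = 7/x, MU_y = 1. Tangency: 7/x = p_x/p_y.
So x*(p_x,p_y) = 7·p_y/p_x, independent of income; and y* = (M − 7·p_y)/p_y.
At the given prices: x* = 7·2/7 = 2, and y* = 146.5.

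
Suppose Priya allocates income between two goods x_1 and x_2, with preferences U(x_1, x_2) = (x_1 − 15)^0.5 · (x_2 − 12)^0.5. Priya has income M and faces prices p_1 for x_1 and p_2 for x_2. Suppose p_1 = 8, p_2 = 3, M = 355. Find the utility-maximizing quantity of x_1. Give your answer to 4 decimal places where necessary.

After buying the subsistence bundle (15, 12), a share 0.5 of the remaining income goes to x_1: x_1* = 15 + 0.5·(M − 15p_1 − 12p_2)/p_1.
Discretionary income = 355 − 15·8 − 12·3 = 199; x_1* = 15 + 0.5·199/8 = 27.4375.

x_1* = 27.4375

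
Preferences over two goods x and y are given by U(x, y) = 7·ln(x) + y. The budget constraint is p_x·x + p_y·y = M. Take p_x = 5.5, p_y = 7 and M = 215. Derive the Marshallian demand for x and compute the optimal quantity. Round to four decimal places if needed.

x* = 8.9091

MU_x = 7/x, MU_y = 1. Tangency: 7/x = p_x/p_y.
So x*(p_x,p_y) = 7·p_y/p_x, independent of income; and y* = (M − 7·p_y)/p_y.
At the given prices: x* = 7·7/5.5 = 8.9091.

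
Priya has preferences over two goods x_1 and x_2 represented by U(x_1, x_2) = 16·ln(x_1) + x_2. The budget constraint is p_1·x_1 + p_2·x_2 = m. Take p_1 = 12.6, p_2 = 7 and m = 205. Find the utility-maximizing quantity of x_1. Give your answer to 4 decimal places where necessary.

MU_x_1 = 16/x_1, MU_x_2 = 1. Tangency: 16/x_1 = p_1/p_2.
So x_1*(p_1,p_2) = 16·p_2/p_1, independent of income; and x_2* = (m − 16·p_2)/p_2.
At the given prices: x_1* = 16·7/12.6 = 8.8889.

x_1* = 8.8889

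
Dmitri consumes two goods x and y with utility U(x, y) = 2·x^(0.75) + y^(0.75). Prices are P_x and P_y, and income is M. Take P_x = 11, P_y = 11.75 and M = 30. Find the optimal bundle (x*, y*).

x* = 2.5942, y* = 0.1245

MU_x ∝ 2·x^(-0.25), MU_y ∝ y^(-0.25), so MRS = 2·(y/x)^(0.25) = P_x/P_y.
Hence y/x = ((1/2)·P_x/P_y)^(1/(0.25)), i.e. raised to the 4 power.
Substitute y = (y/x)·x into the budget: x* = M/(P_x + P_y·(y/x)).
Numerically y/x = 0.048006, so x* = 30/(11 + 11.75·0.048006) = 2.5942 and y* = 0.048006·2.5942 = 0.1245.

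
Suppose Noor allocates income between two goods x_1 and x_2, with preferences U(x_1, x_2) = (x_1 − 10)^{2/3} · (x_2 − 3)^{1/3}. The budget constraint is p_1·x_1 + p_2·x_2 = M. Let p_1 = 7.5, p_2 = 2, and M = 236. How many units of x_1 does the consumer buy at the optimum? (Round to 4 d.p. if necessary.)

x_1* = 23.7778

MRS = 2·(x_2−3)/(x_1−10). Tangency with p_1/p_2 gives x_2−3 = (1/2)·(p_1/p_2)·(x_1−10).
After buying the subsistence bundle (10, 3), a share 2/3 of the remaining income goes to x_1: x_1* = 10 + 2/3·(M − 10p_1 − 3p_2)/p_1.
Discretionary income = 236 − 10·7.5 − 3·2 = 155; x_1* = 10 + 2/3·155/7.5 = 23.7778.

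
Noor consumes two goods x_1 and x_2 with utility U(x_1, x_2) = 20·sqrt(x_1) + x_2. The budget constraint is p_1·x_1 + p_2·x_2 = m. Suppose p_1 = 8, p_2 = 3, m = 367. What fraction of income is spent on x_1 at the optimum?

share on x_1 = 0.3065

Set MRS = p_1/p_2: 10·x_1^(−1/2) = p_1/p_2.
Solve: √x_1 = 10·p_2/p_1, so x_1*(p_1,p_2) = (10·p_2/p_1)², and x_2* = (m − p_1·x_1*)/p_2.
Plugging in: x_1* = (10·3/8)² = 14.0625, x_2* = 84.8333.
Expenditure on x_1: 8·14.0625 = 112.5; share = 0.3065.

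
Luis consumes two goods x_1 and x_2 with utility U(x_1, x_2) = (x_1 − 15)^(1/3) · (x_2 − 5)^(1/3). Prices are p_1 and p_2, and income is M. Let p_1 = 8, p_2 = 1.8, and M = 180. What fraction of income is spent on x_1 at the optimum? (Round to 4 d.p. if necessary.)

This is Cobb-Douglas in (x_1−15, x_2−5): tangency gives 1/3·p_2·(x_2−5) = 1/3·p_1·(x_1−15).
Substituting into the budget: x_1* = 15 + 0.5·(M − 15·p_1 − 5·p_2)/p_1, and x_2* = 5 + 0.5·(…)/p_2.
Discretionary income = 180 − 15·8 − 5·1.8 = 51; x_1* = 15 + 0.5·51/8 = 18.1875; x_2* = 5 + 0.5·51/1.8 = 19.1667.
Expenditure on x_1: 8·18.1875 = 145.5; share = 0.8083.

share on x_1 = 0.8083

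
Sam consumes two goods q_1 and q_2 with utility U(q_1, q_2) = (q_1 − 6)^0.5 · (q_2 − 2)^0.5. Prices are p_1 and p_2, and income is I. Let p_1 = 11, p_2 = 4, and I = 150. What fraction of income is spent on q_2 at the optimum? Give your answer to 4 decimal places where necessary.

This is Cobb-Douglas in (q_1−6, q_2−2): tangency gives 0.5·p_2·(q_2−2) = 0.5·p_1·(q_1−6).
After buying the subsistence bundle (6, 2), a share 0.5 of the remaining income goes to q_1: q_1* = 6 + 0.5·(I − 6p_1 − 2p_2)/p_1.
Discretionary income = 150 − 6·11 − 2·4 = 76; q_1* = 6 + 0.5·76/11 = 9.4545; q_2* = 2 + 0.5·76/4 = 11.5.
Expenditure on q_2: 4·11.5 = 46; share = 0.3067.

share on q_2 = 0.3067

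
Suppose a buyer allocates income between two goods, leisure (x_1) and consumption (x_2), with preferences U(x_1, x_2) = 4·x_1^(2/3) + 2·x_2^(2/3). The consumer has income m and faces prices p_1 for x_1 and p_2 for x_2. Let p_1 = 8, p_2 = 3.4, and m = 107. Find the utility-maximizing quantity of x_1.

x_1* = 7.9047

MRS = MU_x_1/MU_x_2 = 2·(x_2/x_1)^(1/3). Set equal to p_1/p_2.
Solve for the ratio: x_2/x_1 = [(1/2)·p_1/p_2]^(3).
With the ratio pinned down, the budget gives x_1* = m/(p_1 + p_2·(x_2/x_1)) and x_2* = (x_2/x_1)·x_1*.
Numerically x_2/x_1 = 1.628333, so x_1* = 107/(8 + 3.4·1.628333) = 7.9047.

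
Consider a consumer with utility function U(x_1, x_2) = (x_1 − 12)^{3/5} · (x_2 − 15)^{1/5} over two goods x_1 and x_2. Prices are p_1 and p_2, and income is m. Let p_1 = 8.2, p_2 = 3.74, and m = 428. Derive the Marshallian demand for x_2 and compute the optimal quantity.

x_2* = 33.2821

Let x_1' = x_1−12, x_2' = x_2−15. MRS = 3·x_2'/x_1' = p_1/p_2.
Substituting into the budget: x_1* = 12 + 0.75·(m − 12·p_1 − 15·p_2)/p_1, and x_2* = 15 + 0.25·(…)/p_2.
Discretionary income = 428 − 12·8.2 − 15·3.74 = 273.5; x_2* = 15 + 0.25·273.5/3.74 = 33.2821.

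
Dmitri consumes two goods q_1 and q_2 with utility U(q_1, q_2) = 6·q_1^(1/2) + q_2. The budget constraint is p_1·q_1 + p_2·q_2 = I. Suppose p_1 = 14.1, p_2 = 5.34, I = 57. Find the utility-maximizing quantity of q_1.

q_1* = 1.2909

Set MRS = p_1/p_2: 3·q_1^(−1/2) = p_1/p_2.
Thus q_1* = (3·p_2/p_1)² — independent of I — with the rest of income spent on q_2.
Plugging in: q_1* = (3·5.34/14.1)² = 1.2909.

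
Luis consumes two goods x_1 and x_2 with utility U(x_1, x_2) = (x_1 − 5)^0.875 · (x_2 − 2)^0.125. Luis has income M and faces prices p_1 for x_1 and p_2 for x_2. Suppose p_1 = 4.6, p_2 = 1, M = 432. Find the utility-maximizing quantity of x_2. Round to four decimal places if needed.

MRS = 7·(x_2−2)/(x_1−5). Tangency with p_1/p_2 gives x_2−2 = (1/7)·(p_1/p_2)·(x_1−5).
After buying the subsistence bundle (5, 2), a share 0.875 of the remaining income goes to x_1: x_1* = 5 + 0.875·(M − 5p_1 − 2p_2)/p_1.
Discretionary income = 432 − 5·4.6 − 2·1 = 407; x_2* = 2 + 0.125·407/1 = 52.875.

x_2* = 52.875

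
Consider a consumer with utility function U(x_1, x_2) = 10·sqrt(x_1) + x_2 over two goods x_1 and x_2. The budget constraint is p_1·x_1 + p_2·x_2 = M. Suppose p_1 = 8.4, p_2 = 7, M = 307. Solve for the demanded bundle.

Utility is quasi-linear in x_2; the FOC for x_1 is 5/√x_1 = p_1/p_2.
Solve: √x_1 = 5·p_2/p_1, so x_1*(p_1,p_2) = (5·p_2/p_1)², and x_2* = (M − p_1·x_1*)/p_2.
Plugging in: x_1* = (5·7/8.4)² = 17.3611, x_2* = 23.0238.

x_1* = 17.3611, x_2* = 23.0238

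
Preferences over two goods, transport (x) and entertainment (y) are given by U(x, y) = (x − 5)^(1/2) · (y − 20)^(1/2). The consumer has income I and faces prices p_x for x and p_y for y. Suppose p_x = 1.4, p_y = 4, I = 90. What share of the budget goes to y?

share on y = 0.9056

Let x' = x−5, y' = y−20. MRS = y'/x' = p_x/p_y.
Substituting into the budget: x* = 5 + 0.5·(I − 5·p_x − 20·p_y)/p_x, and y* = 20 + 0.5·(…)/p_y.
Discretionary income = 90 − 5·1.4 − 20·4 = 3; x* = 5 + 0.5·3/1.4 = 6.0714; y* = 20 + 0.5·3/4 = 20.375.
Expenditure on y: 4·20.375 = 81.5; share = 0.9056.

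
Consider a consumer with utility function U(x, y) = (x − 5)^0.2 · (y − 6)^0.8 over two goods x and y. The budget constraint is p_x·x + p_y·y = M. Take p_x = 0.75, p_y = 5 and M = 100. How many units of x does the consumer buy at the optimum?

MRS = (1/4)·(y−6)/(x−5). Tangency with p_x/p_y gives y−6 = 4·(p_x/p_y)·(x−5).
Substituting into the budget: x* = 5 + 0.2·(M − 5·p_x − 6·p_y)/p_x, and y* = 6 + 0.8·(…)/p_y.
Discretionary income = 100 − 5·0.75 − 6·5 = 66.25; x* = 5 + 0.2·66.25/0.75 = 22.6667.

x* = 22.6667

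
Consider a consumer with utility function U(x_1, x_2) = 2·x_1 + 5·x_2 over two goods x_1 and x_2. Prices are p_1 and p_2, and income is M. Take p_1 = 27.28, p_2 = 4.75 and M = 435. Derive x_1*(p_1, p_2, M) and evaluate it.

Perfect substitutes: compare marginal utility per dollar. 2/p_1 vs 5/p_2 → 0.0733 vs 1.0526.
x_2 gives more utility per dollar, so spend all income on x_2: x_2* = M/p_2, x_1* = 0.
Numerically: x_1* = 0, x_2* = 91.5789.

x_1* = 0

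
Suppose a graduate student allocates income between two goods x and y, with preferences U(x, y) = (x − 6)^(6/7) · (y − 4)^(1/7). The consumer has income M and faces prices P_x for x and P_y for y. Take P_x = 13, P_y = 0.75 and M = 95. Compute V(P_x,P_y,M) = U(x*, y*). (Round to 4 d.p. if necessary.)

V = 1.0741

MRS = 6·(y−4)/(x−6). Tangency with P_x/P_y gives y−4 = (1/6)·(P_x/P_y)·(x−6).
After buying the subsistence bundle (6, 4), a share 6/7 of the remaining income goes to x: x* = 6 + 6/7·(M − 6P_x − 4P_y)/P_x.
Discretionary income = 95 − 6·13 − 4·0.75 = 14; x* = 6 + 6/7·14/13 = 6.9231; y* = 4 + 1/7·14/0.75 = 6.6667.
Utility at the optimum: U(6.9231, 6.6667) = 1.0741.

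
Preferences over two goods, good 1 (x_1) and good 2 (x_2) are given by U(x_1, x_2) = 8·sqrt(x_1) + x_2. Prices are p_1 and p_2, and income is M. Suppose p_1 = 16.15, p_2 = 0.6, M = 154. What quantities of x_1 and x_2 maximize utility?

Thus x_1* = (4·p_2/p_1)² — independent of M — with the rest of income spent on x_2.
Plugging in: x_1* = (4·0.6/16.15)² = 0.0221, x_2* = 256.0722.

x_1* = 0.0221, x_2* = 256.0722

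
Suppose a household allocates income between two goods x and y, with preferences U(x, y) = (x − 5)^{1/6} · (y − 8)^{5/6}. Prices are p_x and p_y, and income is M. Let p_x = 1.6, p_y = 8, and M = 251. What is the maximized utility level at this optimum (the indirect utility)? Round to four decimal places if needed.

V = 18.6458

This is Cobb-Douglas in (x−5, y−8): tangency gives 1/6·p_y·(y−8) = 5/6·p_x·(x−5).
After buying the subsistence bundle (5, 8), a share 1/6 of the remaining income goes to x: x* = 5 + 1/6·(M − 5p_x − 8p_y)/p_x.
Discretionary income = 251 − 5·1.6 − 8·8 = 179; x* = 5 + 1/6·179/1.6 = 23.6458; y* = 8 + 5/6·179/8 = 26.6458.
Utility at the optimum: U(23.6458, 26.6458) = 18.6458.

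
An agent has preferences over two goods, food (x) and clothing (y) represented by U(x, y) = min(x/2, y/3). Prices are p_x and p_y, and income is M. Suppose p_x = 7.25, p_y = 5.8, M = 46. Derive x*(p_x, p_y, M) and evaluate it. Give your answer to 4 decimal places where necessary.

x* = 2.884

Leontief preferences: the optimum is at the kink where x/2 = y/3, i.e. y = (3/2)·x.
Budget: p_x·x + p_y·(3/2)·x = M, so (2·p_x + 3·p_y)·x = 2·M.
Demand: x*(p_x,p_y,M) = 2·M/(2·p_x + 3·p_y), y* = 3·M/(2·p_x + 3·p_y).
Here 2·7.25 + 3·5.8 = 31.9, giving x* = 2.884.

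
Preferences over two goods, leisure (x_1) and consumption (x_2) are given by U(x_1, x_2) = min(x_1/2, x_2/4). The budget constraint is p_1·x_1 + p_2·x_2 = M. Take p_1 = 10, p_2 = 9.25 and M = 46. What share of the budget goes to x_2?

With perfect complements, no substitution: consume in ratio x_1:x_2 = 2:4.
Budget: p_1·x_1 + p_2·2·x_1 = M, so (2·p_1 + 4·p_2)·x_1 = 2·M.
Demand: x_1*(p_1,p_2,M) = 2·M/(2·p_1 + 4·p_2), x_2* = 4·M/(2·p_1 + 4·p_2).
Here 2·10 + 4·9.25 = 57, giving x_1* = 1.614 and x_2* = 3.2281.
Expenditure on x_2: 9.25·3.2281 = 29.8596; share = 0.6491.

share on x_2 = 0.6491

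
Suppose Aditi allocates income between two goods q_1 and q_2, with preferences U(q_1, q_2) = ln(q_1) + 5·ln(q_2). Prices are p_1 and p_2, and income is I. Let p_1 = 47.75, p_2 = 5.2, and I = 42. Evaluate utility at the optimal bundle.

V = 7.6134

MU_q_1/MU_q_2 = (q_2)/(5·q_1); tangency sets this equal to p_1/p_2.
So p_2·q_2 = 5·p_1·q_1; combined with the budget, a share 1/6 of income goes to q_1.
Demand: q_1*(p_1,p_2,I) = 1/6·I/p_1 and q_2* = 5/6·I/p_2.
At p_1=47.75, p_2=5.2, I=42: q_1* = 1/6·42/47.75 = 0.1466, q_2* = 6.7308.
Utility at the optimum: U(0.1466, 6.7308) = 7.6134.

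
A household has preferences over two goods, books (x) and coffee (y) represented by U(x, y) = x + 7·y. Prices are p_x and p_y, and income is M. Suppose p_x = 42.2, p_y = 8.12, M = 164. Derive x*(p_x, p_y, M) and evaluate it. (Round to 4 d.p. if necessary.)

Perfect substitutes: compare marginal utility per dollar. 1/p_x vs 7/p_y → 0.0237 vs 0.8621.
y gives more utility per dollar, so spend all income on y: y* = M/p_y, x* = 0.
Numerically: x* = 0, y* = 20.197.

x* = 0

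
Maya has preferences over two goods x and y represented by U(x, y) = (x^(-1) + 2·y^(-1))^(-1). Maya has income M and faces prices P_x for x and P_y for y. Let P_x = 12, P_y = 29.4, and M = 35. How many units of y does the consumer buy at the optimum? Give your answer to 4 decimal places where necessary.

MRS = MU_x/MU_y = (1/2)·(y/x)^(2). Set equal to P_x/P_y.
Solve for the ratio: y/x = [2·P_x/P_y]^(0.5).
With the ratio pinned down, the budget gives x* = M/(P_x + P_y·(y/x)) and y* = (y/x)·x*.
Numerically y/x = 0.903508, so x* = 35/(12 + 29.4·0.903508) = 0.9076 and y* = 0.903508·0.9076 = 0.82.

y* = 0.82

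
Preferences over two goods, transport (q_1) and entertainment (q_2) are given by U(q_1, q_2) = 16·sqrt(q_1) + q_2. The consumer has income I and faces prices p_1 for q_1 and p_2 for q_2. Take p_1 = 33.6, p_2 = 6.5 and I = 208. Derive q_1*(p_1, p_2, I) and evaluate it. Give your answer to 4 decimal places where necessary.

q_1* = 2.3951

MU_q_1 = 8/√q_1, MU_q_2 = 1. Tangency: 8/√q_1 = p_1/p_2.
Solve: √q_1 = 8·p_2/p_1, so q_1*(p_1,p_2) = (8·p_2/p_1)², and q_2* = (I − p_1·q_1*)/p_2.
Plugging in: q_1* = (8·6.5/33.6)² = 2.3951.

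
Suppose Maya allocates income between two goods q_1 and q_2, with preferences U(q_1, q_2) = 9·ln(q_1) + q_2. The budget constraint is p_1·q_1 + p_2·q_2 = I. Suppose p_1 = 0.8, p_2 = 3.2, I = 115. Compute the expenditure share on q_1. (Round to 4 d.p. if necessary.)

share on q_1 = 0.2504

Set MRS = p_1/p_2: (9/q_1)/1 = p_1/p_2.
So q_1*(p_1,p_2) = 9·p_2/p_1, independent of income; and q_2* = (I − 9·p_2)/p_2.
At the given prices: q_1* = 9·3.2/0.8 = 36, and q_2* = 26.9375.
Expenditure on q_1: 0.8·36 = 28.8; share = 0.2504.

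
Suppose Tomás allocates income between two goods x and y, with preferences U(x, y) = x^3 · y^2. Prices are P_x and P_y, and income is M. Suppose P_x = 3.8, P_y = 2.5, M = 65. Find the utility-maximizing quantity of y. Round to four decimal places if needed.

The MRS is (3/2)·y/x. Set MRS = P_x/P_y.
So 3·P_y·y = 2·P_x·x; combined with the budget, a share 0.6 of income goes to x.
Demand: x*(P_x,P_y,M) = 0.6·M/P_x and y* = 0.4·M/P_y.
At P_x=3.8, P_y=2.5, M=65: y* = 0.4·65/2.5 = 10.4.

y* = 10.4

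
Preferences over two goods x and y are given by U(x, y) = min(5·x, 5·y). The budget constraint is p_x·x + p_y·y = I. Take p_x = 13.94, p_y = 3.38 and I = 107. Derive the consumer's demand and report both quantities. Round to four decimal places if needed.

Leontief preferences: the optimum is at the kink where x/5 = y/5, i.e. y = x.
Budget: p_x·x + p_y·x = I, so (5·p_x + 5·p_y)·x = 5·I.
Demand: x*(p_x,p_y,I) = 5·I/(5·p_x + 5·p_y), y* = 5·I/(5·p_x + 5·p_y).
Here 5·13.94 + 5·3.38 = 86.6, giving x* = 6.1778 and y* = 6.1778.

x* = 6.1778, y* = 6.1778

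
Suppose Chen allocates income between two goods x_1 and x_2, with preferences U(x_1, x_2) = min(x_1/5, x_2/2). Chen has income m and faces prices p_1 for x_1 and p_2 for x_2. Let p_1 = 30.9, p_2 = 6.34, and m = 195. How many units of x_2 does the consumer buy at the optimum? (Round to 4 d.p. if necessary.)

x_2* = 2.3328

Leontief preferences: the optimum is at the kink where x_1/5 = x_2/2, i.e. x_2 = (2/5)·x_1.
Budget: p_1·x_1 + p_2·(2/5)·x_1 = m, so (5·p_1 + 2·p_2)·x_1 = 5·m.
Demand: x_1*(p_1,p_2,m) = 5·m/(5·p_1 + 2·p_2), x_2* = 2·m/(5·p_1 + 2·p_2).
Here 5·30.9 + 2·6.34 = 167.18, giving x_2* = 2.3328.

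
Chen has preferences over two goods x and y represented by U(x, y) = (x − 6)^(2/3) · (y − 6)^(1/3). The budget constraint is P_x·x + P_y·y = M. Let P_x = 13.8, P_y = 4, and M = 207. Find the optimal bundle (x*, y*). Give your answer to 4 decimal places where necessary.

MRS = 2·(y−6)/(x−6). Tangency with P_x/P_y gives y−6 = (1/2)·(P_x/P_y)·(x−6).
After buying the subsistence bundle (6, 6), a share 2/3 of the remaining income goes to x: x* = 6 + 2/3·(M − 6P_x − 6P_y)/P_x.
Discretionary income = 207 − 6·13.8 − 6·4 = 100.2; x* = 6 + 2/3·100.2/13.8 = 10.8406; y* = 6 + 1/3·100.2/4 = 14.35.

x* = 10.8406, y* = 14.35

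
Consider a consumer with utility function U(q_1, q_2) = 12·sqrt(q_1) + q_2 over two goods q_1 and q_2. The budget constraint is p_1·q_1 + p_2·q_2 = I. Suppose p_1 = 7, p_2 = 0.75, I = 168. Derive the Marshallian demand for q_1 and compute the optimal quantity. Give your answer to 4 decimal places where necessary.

MU_q_1 = 6/√q_1, MU_q_2 = 1. Tangency: 6/√q_1 = p_1/p_2.
Solve: √q_1 = 6·p_2/p_1, so q_1*(p_1,p_2) = (6·p_2/p_1)², and q_2* = (I − p_1·q_1*)/p_2.
Plugging in: q_1* = (6·0.75/7)² = 0.4133.

q_1* = 0.4133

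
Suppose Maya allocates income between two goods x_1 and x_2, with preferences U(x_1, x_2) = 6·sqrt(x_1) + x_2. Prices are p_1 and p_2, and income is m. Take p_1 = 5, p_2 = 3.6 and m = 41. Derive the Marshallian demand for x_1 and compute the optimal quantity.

Utility is quasi-linear in x_2; the FOC for x_1 is 3/√x_1 = p_1/p_2.
Thus x_1* = (3·p_2/p_1)² — independent of m — with the rest of income spent on x_2.
Plugging in: x_1* = (3·3.6/5)² = 4.6656.

x_1* = 4.6656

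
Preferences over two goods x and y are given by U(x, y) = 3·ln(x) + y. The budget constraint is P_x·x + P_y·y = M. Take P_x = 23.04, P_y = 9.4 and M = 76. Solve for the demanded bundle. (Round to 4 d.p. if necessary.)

Set MRS = P_x/P_y: (3/x)/1 = P_x/P_y.
So x*(P_x,P_y) = 3·P_y/P_x, independent of income; and y* = (M − 3·P_y)/P_y.
At the given prices: x* = 3·9.4/23.04 = 1.224, and y* = 5.0851.

x* = 1.224, y* = 5.0851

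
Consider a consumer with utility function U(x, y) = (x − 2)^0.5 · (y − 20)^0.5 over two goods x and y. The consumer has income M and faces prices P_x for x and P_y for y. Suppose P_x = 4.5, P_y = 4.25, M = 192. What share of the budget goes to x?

This is Cobb-Douglas in (x−2, y−20): tangency gives 0.5·P_y·(y−20) = 0.5·P_x·(x−2).
Substituting into the budget: x* = 2 + 0.5·(M − 2·P_x − 20·P_y)/P_x, and y* = 20 + 0.5·(…)/P_y.
Discretionary income = 192 − 2·4.5 − 20·4.25 = 98; x* = 2 + 0.5·98/4.5 = 12.8889; y* = 20 + 0.5·98/4.25 = 31.5294.
Expenditure on x: 4.5·12.8889 = 58; share = 0.3021.

share on x = 0.3021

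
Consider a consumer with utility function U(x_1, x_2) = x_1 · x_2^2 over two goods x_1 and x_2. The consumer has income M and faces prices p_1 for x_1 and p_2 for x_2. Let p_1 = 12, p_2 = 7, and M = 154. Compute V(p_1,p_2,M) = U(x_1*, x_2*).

V = 920.1975

MU_x_1/MU_x_2 = (x_2)/(2·x_1); tangency sets this equal to p_1/p_2.
Rearranging, p_2·x_2 = 2·p_1·x_1. Substituting into the budget gives p_1·x_1·(1 + 2) = M.
Demand: x_1*(p_1,p_2,M) = 1/3·M/p_1 and x_2* = 2/3·M/p_2.
At p_1=12, p_2=7, M=154: x_1* = 1/3·154/12 = 4.2778, x_2* = 14.6667.
Utility at the optimum: U(4.2778, 14.6667) = 920.1975.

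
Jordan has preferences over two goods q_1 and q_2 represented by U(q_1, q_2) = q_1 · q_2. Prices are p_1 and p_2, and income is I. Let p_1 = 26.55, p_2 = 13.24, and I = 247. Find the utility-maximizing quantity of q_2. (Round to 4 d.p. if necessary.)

q_2* = 9.3278

Demand: q_1*(p_1,p_2,I) = 0.5·I/p_1 and q_2* = 0.5·I/p_2.
At p_1=26.55, p_2=13.24, I=247: q_2* = 0.5·247/13.24 = 9.3278.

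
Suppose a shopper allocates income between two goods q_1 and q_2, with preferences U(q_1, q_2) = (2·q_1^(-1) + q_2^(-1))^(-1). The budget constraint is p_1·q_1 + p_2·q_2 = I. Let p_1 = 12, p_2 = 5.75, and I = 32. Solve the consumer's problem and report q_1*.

q_1* = 1.7903

MRS = MU_q_1/MU_q_2 = 2·(q_2/q_1)^(2). Set equal to p_1/p_2.
Solve for the ratio: q_2/q_1 = [(1/2)·p_1/p_2]^(0.5).
Substitute q_2 = (q_2/q_1)·q_1 into the budget: q_1* = I/(p_1 + p_2·(q_2/q_1)).
Numerically q_2/q_1 = 1.021508, so q_1* = 32/(12 + 5.75·1.021508) = 1.7903.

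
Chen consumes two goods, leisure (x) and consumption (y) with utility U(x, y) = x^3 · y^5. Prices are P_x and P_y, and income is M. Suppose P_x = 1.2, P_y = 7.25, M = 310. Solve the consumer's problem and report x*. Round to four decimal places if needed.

Demand: x*(P_x,P_y,M) = 0.375·M/P_x and y* = 0.625·M/P_y.
At P_x=1.2, P_y=7.25, M=310: x* = 0.375·310/1.2 = 96.875.

x* = 96.875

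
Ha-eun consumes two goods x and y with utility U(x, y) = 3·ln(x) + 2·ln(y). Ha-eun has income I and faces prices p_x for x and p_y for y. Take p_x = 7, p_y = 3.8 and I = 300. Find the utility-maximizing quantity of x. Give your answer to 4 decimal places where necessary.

Tangency: MRS = (3/2)·y/x = p_x/p_y.
So 3·p_y·y = 2·p_x·x; combined with the budget, a share 0.6 of income goes to x.
Demand: x*(p_x,p_y,I) = 0.6·I/p_x and y* = 0.4·I/p_y.
At p_x=7, p_y=3.8, I=300: x* = 0.6·300/7 = 25.7143.

x* = 25.7143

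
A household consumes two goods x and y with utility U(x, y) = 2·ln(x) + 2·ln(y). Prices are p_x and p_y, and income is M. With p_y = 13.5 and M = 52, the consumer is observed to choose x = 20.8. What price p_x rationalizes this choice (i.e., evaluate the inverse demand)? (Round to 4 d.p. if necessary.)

The MRS is y/x. Set MRS = p_x/p_y.
So 2·p_y·y = 2·p_x·x; combined with the budget, a share 0.5 of income goes to x.
Demand: x*(p_x,p_y,M) = 0.5·M/p_x and y* = 0.5·M/p_y.
Set x* = 20.8 in the demand function and solve for p_x: p_x = 1.25.

p_x = 1.25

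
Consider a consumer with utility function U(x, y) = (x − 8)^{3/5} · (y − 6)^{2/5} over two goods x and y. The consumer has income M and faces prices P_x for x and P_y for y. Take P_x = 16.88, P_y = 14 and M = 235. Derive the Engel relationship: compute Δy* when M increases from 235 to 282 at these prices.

Δy* = 1.3429

Let x' = x−8, y' = y−6. MRS = (3/2)·y'/x' = P_x/P_y.
Substituting into the budget: x* = 8 + 0.6·(M − 8·P_x − 6·P_y)/P_x, and y* = 6 + 0.4·(…)/P_y.
Discretionary income = 235 − 8·16.88 − 6·14 = 15.96; y* = 6 + 0.4·15.96/14 = 6.456.
At M' = 282: y* = 7.7989. Change: 7.7989 − 6.456 = 1.3429.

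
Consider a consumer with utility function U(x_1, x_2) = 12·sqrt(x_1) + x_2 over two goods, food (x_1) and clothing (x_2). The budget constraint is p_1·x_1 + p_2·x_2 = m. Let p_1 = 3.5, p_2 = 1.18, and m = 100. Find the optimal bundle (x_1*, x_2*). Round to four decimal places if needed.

Set MRS = p_1/p_2: 6·x_1^(−1/2) = p_1/p_2.
Solve: √x_1 = 6·p_2/p_1, so x_1*(p_1,p_2) = (6·p_2/p_1)², and x_2* = (m − p_1·x_1*)/p_2.
Plugging in: x_1* = (6·1.18/3.5)² = 4.092, x_2* = 72.6086.

x_1* = 4.092, x_2* = 72.6086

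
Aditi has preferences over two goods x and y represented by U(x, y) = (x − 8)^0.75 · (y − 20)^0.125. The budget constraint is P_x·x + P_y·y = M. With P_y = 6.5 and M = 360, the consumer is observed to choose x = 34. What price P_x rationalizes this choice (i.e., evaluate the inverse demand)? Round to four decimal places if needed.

MRS = 6·(y−20)/(x−8). Tangency with P_x/P_y gives y−20 = (1/6)·(P_x/P_y)·(x−8).
After buying the subsistence bundle (8, 20), a share 6/7 of the remaining income goes to x: x* = 8 + 6/7·(M − 8P_x − 20P_y)/P_x.
Set x* = 34 in the demand function and solve for P_x: P_x = 6.

P_x = 6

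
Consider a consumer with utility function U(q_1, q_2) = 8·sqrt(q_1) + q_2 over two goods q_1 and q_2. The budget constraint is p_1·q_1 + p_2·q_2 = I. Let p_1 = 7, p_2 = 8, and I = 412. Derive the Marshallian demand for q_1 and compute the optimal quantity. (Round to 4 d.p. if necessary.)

q_1* = 20.898

MU_q_1 = 4/√q_1, MU_q_2 = 1. Tangency: 4/√q_1 = p_1/p_2.
Solve: √q_1 = 4·p_2/p_1, so q_1*(p_1,p_2) = (4·p_2/p_1)², and q_2* = (I − p_1·q_1*)/p_2.
Plugging in: q_1* = (4·8/7)² = 20.898.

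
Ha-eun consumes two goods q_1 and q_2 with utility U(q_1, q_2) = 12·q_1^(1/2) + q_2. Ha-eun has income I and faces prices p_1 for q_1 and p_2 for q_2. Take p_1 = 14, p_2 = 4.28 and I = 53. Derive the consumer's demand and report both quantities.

q_1* = 3.3646, q_2* = 1.3775

Plugging in: q_1* = (6·4.28/14)² = 3.3646, q_2* = 1.3775.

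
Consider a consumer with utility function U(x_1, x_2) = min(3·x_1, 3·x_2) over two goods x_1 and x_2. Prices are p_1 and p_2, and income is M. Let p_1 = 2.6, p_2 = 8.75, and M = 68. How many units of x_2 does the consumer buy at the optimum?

x_2* = 5.9912

Leontief preferences: the optimum is at the kink where x_1/3 = x_2/3, i.e. x_2 = x_1.
Budget: p_1·x_1 + p_2·x_1 = M, so (3·p_1 + 3·p_2)·x_1 = 3·M.
Demand: x_1*(p_1,p_2,M) = 3·M/(3·p_1 + 3·p_2), x_2* = 3·M/(3·p_1 + 3·p_2).
Here 3·2.6 + 3·8.75 = 34.05, giving x_2* = 5.9912.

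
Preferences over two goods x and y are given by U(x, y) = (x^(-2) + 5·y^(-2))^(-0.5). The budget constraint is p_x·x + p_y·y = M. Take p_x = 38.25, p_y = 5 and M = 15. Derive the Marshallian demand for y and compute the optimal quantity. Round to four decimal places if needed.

MRS = MU_x/MU_y = (1/5)·(y/x)^(3). Set equal to p_x/p_y.
Solve for the ratio: y/x = [5·p_x/p_y]^(1/3).
With the ratio pinned down, the budget gives x* = M/(p_x + p_y·(y/x)) and y* = (y/x)·x*.
Numerically y/x = 3.369332, so x* = 15/(38.25 + 5·3.369332) = 0.2722 and y* = 3.369332·0.2722 = 0.9173.

y* = 0.9173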